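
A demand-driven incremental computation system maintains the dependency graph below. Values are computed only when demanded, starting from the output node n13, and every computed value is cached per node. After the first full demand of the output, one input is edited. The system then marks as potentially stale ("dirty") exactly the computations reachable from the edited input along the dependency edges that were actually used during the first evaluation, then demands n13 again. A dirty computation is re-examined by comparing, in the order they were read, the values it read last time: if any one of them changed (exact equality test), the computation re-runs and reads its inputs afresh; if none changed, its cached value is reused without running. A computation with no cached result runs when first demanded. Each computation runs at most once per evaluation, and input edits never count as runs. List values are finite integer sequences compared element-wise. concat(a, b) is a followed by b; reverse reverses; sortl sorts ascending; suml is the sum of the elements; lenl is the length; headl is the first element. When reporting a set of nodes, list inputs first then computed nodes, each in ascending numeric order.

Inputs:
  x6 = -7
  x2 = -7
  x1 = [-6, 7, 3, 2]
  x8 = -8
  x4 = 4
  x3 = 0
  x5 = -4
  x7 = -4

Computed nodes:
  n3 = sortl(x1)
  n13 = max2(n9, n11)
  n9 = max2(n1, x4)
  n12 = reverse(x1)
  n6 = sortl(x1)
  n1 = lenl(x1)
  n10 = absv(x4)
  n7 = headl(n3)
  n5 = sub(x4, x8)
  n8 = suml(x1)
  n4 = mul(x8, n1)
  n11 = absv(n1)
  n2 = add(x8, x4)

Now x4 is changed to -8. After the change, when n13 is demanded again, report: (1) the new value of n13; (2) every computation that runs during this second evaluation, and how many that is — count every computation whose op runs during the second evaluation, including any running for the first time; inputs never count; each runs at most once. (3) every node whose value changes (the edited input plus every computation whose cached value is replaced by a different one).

First evaluation (everything demanded from the output):
  n1 = lenl([-6, 7, 3, 2]) = 4
  n9 = max2(4, 4) = 4
  n11 = absv(4) = 4
  n13 = max2(4, 4) = 4

Propagation after the edit:
  n9: runs — x4 4->-8; result 4 (same value as before).
  n13: checked — values it read are unchanged (n9 unchanged, n11 unchanged); reused cached 4 without running.

Key observation: the change is absorbed at n9 — it re-runs but produces the same value, and the output's value is unchanged.

New value of n13: 4.
Computations that run: n9 — 1 in total.
Values that change: x4.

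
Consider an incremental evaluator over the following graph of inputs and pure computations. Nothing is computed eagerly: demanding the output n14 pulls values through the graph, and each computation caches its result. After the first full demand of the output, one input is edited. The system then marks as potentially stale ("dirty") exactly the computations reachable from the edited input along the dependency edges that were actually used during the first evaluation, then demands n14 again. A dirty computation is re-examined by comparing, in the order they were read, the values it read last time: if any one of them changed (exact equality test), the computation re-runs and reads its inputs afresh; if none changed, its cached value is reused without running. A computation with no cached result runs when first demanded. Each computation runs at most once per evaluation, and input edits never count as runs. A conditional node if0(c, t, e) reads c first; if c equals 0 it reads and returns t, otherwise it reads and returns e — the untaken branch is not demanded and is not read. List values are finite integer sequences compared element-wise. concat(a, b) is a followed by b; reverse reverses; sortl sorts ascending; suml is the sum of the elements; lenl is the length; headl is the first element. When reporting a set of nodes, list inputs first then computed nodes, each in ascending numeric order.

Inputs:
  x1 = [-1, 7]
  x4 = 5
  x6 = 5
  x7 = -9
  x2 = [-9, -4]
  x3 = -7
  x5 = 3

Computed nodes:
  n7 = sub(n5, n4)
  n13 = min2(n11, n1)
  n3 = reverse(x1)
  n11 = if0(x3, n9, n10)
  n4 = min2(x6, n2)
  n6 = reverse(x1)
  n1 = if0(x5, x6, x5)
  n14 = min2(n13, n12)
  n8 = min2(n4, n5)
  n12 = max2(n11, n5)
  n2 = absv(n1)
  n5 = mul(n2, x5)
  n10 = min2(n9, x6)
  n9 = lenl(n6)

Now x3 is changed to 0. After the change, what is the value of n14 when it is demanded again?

Initial pass — values computed on the first demand:
  n1 = if0(x5=3 -> else branch x5) = 3
  n2 = absv(3) = 3
  n5 = mul(3, 3) = 9
  n6 = reverse([-1, 7]) = [7, -1]
  n9 = lenl([7, -1]) = 2
  n10 = min2(2, 5) = 2
  n11 = if0(x3=-7 -> else branch n10) = 2
  n12 = max2(2, 9) = 9
  n13 = min2(2, 3) = 2
  n14 = min2(2, 9) = 2

Second demand — change propagation:
  n11: re-runs because x3 -7->0; new result 2 (unchanged).
  n12: re-examined; everything it read last time is the same (n11 unchanged, n5 unchanged) — cache 9 kept, no run.
  n13: re-examined; everything it read last time is the same (n11 unchanged, n1 unchanged) — cache 2 kept, no run.
  n14: re-examined; everything it read last time is the same (n13 unchanged, n12 unchanged) — cache 2 kept, no run.

The important point: n11 recomputes to an identical value, and the output ends up unchanged.

n14 now evaluates to 2.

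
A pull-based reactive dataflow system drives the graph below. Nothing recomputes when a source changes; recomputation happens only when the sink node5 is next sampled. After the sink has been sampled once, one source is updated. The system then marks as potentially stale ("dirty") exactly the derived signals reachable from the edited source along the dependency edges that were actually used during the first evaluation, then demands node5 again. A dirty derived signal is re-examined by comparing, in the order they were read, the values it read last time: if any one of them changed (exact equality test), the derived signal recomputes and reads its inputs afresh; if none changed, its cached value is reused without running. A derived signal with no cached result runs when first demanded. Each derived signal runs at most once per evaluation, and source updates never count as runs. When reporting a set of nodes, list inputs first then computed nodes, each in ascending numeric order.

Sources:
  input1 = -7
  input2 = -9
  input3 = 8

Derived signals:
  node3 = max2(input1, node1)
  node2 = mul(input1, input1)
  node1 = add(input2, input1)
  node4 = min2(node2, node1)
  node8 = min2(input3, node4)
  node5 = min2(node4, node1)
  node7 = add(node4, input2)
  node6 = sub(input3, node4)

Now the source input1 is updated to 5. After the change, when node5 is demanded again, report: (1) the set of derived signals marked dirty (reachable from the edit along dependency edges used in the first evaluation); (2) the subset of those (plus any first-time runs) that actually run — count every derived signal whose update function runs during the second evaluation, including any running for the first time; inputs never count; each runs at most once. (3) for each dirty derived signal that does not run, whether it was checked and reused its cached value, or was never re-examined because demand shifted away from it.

First evaluation (everything demanded from the output):
  node1 = add(-9, -7) = -16
  node2 = mul(-7, -7) = 49
  node4 = min2(49, -16) = -16
  node5 = min2(-16, -16) = -16

Propagation after the edit:
  node1: runs — input1 -7->5; result -4.
  node2: runs — input1 -7->5; input1 -7->5; result 25.
  node4: runs — node2 49->25; node1 -16->-4; result -4.
  node5: runs — node4 -16->-4; node1 -16->-4; result -4.

Marked dirty: node1, node2, node4, node5.
Derived signals that run: node1, node2, node4, node5 — 4 in total.
Every dirty derived signal ran.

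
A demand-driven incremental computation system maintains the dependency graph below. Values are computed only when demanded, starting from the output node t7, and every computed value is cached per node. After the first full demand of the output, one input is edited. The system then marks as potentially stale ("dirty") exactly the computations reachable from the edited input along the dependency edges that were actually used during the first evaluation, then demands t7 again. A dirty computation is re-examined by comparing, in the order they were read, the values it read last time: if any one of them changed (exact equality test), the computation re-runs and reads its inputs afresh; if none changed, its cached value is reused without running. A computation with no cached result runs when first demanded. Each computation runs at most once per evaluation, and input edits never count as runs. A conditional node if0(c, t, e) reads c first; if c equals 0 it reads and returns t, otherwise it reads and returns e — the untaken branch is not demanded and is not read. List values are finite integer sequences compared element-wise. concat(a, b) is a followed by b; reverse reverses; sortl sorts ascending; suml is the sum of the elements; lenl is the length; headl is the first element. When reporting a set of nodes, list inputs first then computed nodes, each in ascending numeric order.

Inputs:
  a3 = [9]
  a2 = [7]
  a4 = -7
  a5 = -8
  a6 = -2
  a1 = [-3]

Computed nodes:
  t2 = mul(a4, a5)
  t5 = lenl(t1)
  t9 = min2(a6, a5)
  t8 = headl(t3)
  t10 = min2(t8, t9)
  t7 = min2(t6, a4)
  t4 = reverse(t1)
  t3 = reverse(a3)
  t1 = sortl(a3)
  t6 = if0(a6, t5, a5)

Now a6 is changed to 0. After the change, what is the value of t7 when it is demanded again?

New value of t7: -7.
Key observation: a condition flipped, so demand reaches new nodes — t1, t5 run for the first time.

First evaluation (everything demanded from the output):
  t6 = if0(a6=-2 -> else branch a5) = -8
  t7 = min2(-8, -7) = -8

Propagation after the edit:
  t1: demanded for the first time — runs, produces [9].
  t5: demanded for the first time — runs, produces 1.
  t6: runs — a6 -2->0; result 1.
  t7: runs — t6 -8->1; result -7.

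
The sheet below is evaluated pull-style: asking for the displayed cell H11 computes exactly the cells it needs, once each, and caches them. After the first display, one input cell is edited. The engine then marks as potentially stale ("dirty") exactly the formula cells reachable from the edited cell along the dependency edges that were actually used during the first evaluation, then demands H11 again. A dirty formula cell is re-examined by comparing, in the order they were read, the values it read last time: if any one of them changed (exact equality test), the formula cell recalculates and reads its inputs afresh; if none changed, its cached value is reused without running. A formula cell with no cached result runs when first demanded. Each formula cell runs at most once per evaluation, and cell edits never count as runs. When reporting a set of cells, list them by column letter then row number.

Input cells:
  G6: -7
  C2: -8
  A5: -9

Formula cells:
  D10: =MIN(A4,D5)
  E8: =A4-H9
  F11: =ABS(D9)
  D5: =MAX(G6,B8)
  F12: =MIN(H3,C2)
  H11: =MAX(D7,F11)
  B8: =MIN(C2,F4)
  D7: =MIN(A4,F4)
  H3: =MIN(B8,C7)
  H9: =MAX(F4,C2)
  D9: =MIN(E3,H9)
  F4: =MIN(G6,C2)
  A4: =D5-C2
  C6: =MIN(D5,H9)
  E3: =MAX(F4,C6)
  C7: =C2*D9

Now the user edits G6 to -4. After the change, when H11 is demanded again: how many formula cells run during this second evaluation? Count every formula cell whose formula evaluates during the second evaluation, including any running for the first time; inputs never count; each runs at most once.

5 formula cells run: A4, C6, D5, D7, F4.
Note where the cutoff bites: B8 is checked, finds nothing changed, and keeps its cache.

First demand of the output computes:
  F4 = MIN(-7, -8) = -8
  B8 = MIN(-8, -8) = -8
  D5 = MAX(-7, -8) = -7
  A4 = -7 - -8 = 1
  D7 = MIN(1, -8) = -8
  H9 = MAX(-8, -8) = -8
  C6 = MIN(-7, -8) = -8
  E3 = MAX(-8, -8) = -8
  D9 = MIN(-8, -8) = -8
  F11 = ABS(-8) = 8
  H11 = MAX(-8, 8) = 8

After the edit, cleaning proceeds:
  F4: a read changed (G6 -7->-4) — executes, giving -8 — identical to its old value.
  B8: dirty, but its reads are unchanged (C2 unchanged, F4 unchanged); cached -8 stands.
  D5: a read changed (G6 -7->-4) — executes, giving -4.
  A4: a read changed (D5 -7->-4) — executes, giving 4.
  D7: a read changed (A4 1->4) — executes, giving -8 — identical to its old value.
  H9: dirty, but its reads are unchanged (F4 unchanged, C2 unchanged); cached -8 stands.
  C6: a read changed (D5 -7->-4) — executes, giving -8 — identical to its old value.
  E3: dirty, but its reads are unchanged (F4 unchanged, C6 unchanged); cached -8 stands.
  D9: dirty, but its reads are unchanged (E3 unchanged, H9 unchanged); cached -8 stands.
  F11: dirty, but its reads are unchanged (D9 unchanged); cached 8 stands.
  H11: dirty, but its reads are unchanged (D7 unchanged, F11 unchanged); cached 8 stands.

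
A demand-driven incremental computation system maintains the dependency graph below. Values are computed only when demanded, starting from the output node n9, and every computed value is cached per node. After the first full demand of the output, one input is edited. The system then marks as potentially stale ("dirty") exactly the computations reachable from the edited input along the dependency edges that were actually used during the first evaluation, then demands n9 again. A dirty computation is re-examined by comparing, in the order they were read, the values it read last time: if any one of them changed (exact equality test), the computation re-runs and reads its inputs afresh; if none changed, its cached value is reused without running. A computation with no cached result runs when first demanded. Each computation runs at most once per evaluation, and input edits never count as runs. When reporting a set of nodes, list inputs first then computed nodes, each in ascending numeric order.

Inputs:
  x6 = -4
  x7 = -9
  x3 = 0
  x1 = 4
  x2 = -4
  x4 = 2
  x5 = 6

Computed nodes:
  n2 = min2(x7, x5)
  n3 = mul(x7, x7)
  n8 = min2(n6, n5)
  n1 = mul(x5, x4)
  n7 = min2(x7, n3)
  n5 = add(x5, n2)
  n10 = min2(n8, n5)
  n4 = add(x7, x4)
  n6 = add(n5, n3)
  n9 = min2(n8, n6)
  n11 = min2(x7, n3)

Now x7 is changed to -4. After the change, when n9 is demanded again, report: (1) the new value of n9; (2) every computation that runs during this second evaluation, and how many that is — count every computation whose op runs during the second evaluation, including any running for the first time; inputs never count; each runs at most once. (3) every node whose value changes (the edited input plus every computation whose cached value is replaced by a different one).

New value of n9: 2.
Computations that run: n2, n3, n5, n6, n8, n9 — 6 in total.
Values that change: x7, n2, n3, n5, n6, n8, n9.

First evaluation (everything demanded from the output):
  n2 = min2(-9, 6) = -9
  n3 = mul(-9, -9) = 81
  n5 = add(6, -9) = -3
  n6 = add(-3, 81) = 78
  n8 = min2(78, -3) = -3
  n9 = min2(-3, 78) = -3

Propagation after the edit:
  n2: runs — x7 -9->-4; result -4.
  n3: runs — x7 -9->-4; x7 -9->-4; result 16.
  n5: runs — n2 -9->-4; result 2.
  n6: runs — n5 -3->2; n3 81->16; result 18.
  n8: runs — n6 78->18; n5 -3->2; result 2.
  n9: runs — n8 -3->2; n6 78->18; result 2.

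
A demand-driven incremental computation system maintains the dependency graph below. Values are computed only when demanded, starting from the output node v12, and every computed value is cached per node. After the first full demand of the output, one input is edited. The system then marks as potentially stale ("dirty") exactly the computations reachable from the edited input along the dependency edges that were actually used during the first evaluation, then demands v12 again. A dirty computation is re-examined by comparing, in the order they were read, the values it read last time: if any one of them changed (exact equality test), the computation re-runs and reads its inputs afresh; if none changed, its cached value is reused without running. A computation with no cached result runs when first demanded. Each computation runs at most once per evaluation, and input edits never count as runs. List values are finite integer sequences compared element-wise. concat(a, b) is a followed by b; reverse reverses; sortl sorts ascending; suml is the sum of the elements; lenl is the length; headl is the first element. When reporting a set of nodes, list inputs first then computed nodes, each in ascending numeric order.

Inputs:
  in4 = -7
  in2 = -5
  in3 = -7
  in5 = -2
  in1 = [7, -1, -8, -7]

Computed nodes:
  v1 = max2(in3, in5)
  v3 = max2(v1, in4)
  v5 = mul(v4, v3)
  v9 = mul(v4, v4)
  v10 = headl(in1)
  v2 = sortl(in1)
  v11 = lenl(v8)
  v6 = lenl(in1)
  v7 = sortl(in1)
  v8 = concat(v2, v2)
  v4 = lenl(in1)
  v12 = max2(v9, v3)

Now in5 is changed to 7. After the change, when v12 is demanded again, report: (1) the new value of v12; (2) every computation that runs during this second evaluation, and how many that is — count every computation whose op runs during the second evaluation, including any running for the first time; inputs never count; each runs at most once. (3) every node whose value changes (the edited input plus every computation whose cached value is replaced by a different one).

First evaluation (everything demanded from the output):
  v1 = max2(-7, -2) = -2
  v3 = max2(-2, -7) = -2
  v4 = lenl([7, -1, -8, -7]) = 4
  v9 = mul(4, 4) = 16
  v12 = max2(16, -2) = 16

Propagation after the edit:
  v1: runs — in5 -2->7; result 7.
  v3: runs — v1 -2->7; result 7.
  v12: runs — v3 -2->7; result 16 (same value as before).

New value of v12: 16.
Computations that run: v1, v3, v12 — 3 in total.
Values that change: in5, v1, v3.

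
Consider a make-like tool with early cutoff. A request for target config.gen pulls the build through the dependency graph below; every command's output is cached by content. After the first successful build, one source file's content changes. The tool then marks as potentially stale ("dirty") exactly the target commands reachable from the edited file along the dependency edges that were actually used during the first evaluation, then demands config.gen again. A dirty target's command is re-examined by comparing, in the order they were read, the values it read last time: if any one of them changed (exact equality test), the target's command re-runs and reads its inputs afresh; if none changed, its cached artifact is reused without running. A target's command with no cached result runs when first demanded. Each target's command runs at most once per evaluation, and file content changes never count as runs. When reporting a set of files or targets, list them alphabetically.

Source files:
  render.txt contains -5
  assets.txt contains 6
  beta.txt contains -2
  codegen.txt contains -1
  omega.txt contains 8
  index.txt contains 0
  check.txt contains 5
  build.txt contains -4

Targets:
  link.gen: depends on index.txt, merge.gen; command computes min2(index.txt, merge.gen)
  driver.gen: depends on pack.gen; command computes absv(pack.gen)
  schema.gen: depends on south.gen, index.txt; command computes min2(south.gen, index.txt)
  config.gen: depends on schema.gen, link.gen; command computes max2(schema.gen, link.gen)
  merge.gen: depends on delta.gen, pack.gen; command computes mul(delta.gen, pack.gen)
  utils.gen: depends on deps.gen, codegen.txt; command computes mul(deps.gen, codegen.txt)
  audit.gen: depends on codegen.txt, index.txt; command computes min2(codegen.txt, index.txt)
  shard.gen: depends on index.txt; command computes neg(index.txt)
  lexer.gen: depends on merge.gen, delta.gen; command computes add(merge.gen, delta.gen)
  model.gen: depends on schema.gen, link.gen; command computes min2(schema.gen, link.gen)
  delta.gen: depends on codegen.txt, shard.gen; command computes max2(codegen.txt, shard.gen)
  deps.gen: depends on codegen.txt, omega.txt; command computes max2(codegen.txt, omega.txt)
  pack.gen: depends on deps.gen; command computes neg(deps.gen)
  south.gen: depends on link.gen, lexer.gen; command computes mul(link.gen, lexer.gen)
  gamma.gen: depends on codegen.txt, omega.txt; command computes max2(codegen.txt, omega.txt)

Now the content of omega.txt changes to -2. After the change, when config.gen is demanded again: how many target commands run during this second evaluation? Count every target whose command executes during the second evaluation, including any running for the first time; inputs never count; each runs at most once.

First demand of the output computes:
  deps.gen = max2(-1, 8) = 8
  pack.gen = neg(8) = -8
  shard.gen = neg(0) = 0
  delta.gen = max2(-1, 0) = 0
  merge.gen = mul(0, -8) = 0
  lexer.gen = add(0, 0) = 0
  link.gen = min2(0, 0) = 0
  south.gen = mul(0, 0) = 0
  schema.gen = min2(0, 0) = 0
  config.gen = max2(0, 0) = 0

After the edit, cleaning proceeds:
  deps.gen: a read changed (omega.txt 8->-2) — executes, giving -1.
  pack.gen: a read changed (deps.gen 8->-1) — executes, giving 1.
  merge.gen: a read changed (pack.gen -8->1) — executes, giving 0 — identical to its old value.
  lexer.gen: dirty, but its reads are unchanged (merge.gen unchanged, delta.gen unchanged); cached 0 stands.
  link.gen: dirty, but its reads are unchanged (index.txt unchanged, merge.gen unchanged); cached 0 stands.
  south.gen: dirty, but its reads are unchanged (link.gen unchanged, lexer.gen unchanged); cached 0 stands.
  schema.gen: dirty, but its reads are unchanged (south.gen unchanged, index.txt unchanged); cached 0 stands.
  config.gen: dirty, but its reads are unchanged (schema.gen unchanged, link.gen unchanged); cached 0 stands.

Note the absorption at merge.gen: it re-runs yet its value is the same, leaving the output's value untouched.

3 target commands run: deps.gen, merge.gen, pack.gen.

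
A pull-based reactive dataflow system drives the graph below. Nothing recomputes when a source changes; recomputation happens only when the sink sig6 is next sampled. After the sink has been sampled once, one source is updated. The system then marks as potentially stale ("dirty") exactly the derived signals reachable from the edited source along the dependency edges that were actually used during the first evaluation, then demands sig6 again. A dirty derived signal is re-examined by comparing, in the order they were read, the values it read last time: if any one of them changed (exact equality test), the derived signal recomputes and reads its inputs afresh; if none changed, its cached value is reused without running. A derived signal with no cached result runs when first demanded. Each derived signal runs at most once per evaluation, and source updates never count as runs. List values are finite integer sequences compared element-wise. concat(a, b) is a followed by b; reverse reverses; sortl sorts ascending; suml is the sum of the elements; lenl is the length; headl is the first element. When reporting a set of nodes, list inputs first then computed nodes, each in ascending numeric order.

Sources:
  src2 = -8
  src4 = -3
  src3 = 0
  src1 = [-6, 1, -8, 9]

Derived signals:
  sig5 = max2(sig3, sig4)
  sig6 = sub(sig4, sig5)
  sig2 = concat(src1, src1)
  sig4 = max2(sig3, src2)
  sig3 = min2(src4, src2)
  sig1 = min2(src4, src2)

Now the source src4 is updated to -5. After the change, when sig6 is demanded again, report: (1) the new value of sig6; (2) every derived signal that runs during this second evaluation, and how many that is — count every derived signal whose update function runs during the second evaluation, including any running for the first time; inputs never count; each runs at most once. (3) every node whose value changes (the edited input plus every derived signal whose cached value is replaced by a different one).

First evaluation (everything demanded from the output):
  sig3 = min2(-3, -8) = -8
  sig4 = max2(-8, -8) = -8
  sig5 = max2(-8, -8) = -8
  sig6 = sub(-8, -8) = 0

Propagation after the edit:
  sig3: runs — src4 -3->-5; result -8 (same value as before).
  sig4: checked — values it read are unchanged (sig3 unchanged, src2 unchanged); reused cached -8 without running.
  sig5: checked — values it read are unchanged (sig3 unchanged, sig4 unchanged); reused cached -8 without running.
  sig6: checked — values it read are unchanged (sig4 unchanged, sig5 unchanged); reused cached 0 without running.

Key observation: the change is absorbed at sig3 — it re-runs but produces the same value, and the output's value is unchanged.

New value of sig6: 0.
Derived signals that run: sig3 — 1 in total.
Values that change: src4.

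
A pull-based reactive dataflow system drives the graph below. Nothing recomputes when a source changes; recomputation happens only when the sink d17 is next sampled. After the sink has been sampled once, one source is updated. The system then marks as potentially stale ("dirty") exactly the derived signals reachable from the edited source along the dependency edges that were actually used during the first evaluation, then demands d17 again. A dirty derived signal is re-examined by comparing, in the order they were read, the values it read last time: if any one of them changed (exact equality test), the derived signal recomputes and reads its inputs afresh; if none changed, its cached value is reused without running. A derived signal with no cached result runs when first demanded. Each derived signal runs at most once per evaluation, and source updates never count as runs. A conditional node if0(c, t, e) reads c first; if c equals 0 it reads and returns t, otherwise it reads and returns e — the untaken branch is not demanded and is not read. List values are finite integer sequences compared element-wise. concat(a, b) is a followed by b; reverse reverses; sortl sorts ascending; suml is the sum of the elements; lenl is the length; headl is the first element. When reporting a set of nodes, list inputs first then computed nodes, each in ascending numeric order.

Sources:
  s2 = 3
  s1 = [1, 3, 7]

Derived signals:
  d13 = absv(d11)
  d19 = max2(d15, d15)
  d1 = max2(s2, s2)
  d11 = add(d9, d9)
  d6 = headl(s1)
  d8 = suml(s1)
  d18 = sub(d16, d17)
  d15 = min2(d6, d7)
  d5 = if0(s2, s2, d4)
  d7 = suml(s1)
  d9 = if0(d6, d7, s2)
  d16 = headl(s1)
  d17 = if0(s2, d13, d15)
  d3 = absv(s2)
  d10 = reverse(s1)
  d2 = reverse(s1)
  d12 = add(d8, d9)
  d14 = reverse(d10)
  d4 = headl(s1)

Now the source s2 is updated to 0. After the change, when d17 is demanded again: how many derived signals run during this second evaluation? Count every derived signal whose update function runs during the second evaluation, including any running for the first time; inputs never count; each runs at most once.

Derived signals that run: d9, d11, d13, d17 — 4 in total.
Key observation: a condition flipped, so demand reaches new nodes — d9, d11, d13 run for the first time.

First evaluation (everything demanded from the output):
  d6 = headl([1, 3, 7]) = 1
  d7 = suml([1, 3, 7]) = 11
  d15 = min2(1, 11) = 1
  d17 = if0(s2=3 -> else branch d15) = 1

Propagation after the edit:
  d9: demanded for the first time — runs, produces 0.
  d11: demanded for the first time — runs, produces 0.
  d13: demanded for the first time — runs, produces 0.
  d17: runs — s2 3->0; result 0.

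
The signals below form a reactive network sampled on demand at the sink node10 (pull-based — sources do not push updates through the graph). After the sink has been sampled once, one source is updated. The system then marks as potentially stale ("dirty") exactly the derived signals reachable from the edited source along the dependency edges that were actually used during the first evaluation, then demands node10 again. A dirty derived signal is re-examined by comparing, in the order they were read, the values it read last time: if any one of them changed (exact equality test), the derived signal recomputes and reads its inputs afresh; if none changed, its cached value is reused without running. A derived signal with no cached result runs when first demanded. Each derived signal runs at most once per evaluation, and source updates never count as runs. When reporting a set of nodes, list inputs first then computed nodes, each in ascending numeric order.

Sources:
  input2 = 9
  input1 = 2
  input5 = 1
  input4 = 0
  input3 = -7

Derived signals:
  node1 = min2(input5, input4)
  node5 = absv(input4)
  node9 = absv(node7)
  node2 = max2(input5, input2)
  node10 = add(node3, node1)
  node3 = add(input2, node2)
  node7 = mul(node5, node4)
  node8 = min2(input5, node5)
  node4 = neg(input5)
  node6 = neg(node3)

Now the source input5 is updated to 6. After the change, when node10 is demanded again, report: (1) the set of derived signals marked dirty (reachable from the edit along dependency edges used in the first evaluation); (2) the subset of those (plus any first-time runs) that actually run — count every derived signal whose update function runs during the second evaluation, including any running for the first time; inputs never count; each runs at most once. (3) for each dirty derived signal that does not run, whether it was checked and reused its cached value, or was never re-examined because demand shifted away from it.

Dirty set: node1, node2, node3, node10.
Run set: node1, node2 (2 run).
Re-examined without running (cache reused): node3, node10.
The important point: at node3 every value read last time is unchanged, so the dirty flag clears without a run.

Initial pass — values computed on the first demand:
  node1 = min2(1, 0) = 0
  node2 = max2(1, 9) = 9
  node3 = add(9, 9) = 18
  node10 = add(18, 0) = 18

Second demand — change propagation:
  node1: re-runs because input5 1->6; new result 0 (unchanged).
  node2: re-runs because input5 1->6; new result 9 (unchanged).
  node3: re-examined; everything it read last time is the same (input2 unchanged, node2 unchanged) — cache 18 kept, no run.
  node10: re-examined; everything it read last time is the same (node3 unchanged, node1 unchanged) — cache 18 kept, no run.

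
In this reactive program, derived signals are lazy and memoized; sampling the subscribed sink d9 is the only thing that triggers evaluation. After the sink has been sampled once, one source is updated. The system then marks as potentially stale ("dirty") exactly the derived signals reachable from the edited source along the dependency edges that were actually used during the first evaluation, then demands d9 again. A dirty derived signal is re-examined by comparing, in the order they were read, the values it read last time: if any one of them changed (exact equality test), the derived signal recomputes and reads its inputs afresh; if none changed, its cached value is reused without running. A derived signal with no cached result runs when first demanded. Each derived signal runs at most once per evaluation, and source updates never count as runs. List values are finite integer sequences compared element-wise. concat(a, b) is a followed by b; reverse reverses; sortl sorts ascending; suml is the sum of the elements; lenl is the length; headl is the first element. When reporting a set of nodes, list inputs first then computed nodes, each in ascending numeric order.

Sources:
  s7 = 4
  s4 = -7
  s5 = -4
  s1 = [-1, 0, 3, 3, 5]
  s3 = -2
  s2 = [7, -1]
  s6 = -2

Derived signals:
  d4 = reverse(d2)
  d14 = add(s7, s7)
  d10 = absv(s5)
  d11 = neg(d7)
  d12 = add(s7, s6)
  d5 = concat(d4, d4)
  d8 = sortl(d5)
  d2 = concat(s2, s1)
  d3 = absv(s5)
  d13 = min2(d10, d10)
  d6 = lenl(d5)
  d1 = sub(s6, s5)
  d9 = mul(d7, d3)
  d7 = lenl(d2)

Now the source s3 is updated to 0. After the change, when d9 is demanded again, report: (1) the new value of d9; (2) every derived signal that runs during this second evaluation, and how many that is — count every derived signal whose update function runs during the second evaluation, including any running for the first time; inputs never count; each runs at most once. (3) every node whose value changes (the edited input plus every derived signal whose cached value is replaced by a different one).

Demanding d9 again yields 28.
0 derived signals run: none.
The nodes whose values change: s3.
Note the shortcut — nothing in the graph depends on s3 at all, so no recomputation happens.

First demand of the output computes:
  d2 = concat([7, -1], [-1, 0, 3, 3, 5]) = [7, -1, -1, 0, 3, 3, 5]
  d3 = absv(-4) = 4
  d7 = lenl([7, -1, -1, 0, 3, 3, 5]) = 7
  d9 = mul(7, 4) = 28

After the edit, cleaning proceeds:
  no node depends on s3 at all; the second demand re-runs nothing.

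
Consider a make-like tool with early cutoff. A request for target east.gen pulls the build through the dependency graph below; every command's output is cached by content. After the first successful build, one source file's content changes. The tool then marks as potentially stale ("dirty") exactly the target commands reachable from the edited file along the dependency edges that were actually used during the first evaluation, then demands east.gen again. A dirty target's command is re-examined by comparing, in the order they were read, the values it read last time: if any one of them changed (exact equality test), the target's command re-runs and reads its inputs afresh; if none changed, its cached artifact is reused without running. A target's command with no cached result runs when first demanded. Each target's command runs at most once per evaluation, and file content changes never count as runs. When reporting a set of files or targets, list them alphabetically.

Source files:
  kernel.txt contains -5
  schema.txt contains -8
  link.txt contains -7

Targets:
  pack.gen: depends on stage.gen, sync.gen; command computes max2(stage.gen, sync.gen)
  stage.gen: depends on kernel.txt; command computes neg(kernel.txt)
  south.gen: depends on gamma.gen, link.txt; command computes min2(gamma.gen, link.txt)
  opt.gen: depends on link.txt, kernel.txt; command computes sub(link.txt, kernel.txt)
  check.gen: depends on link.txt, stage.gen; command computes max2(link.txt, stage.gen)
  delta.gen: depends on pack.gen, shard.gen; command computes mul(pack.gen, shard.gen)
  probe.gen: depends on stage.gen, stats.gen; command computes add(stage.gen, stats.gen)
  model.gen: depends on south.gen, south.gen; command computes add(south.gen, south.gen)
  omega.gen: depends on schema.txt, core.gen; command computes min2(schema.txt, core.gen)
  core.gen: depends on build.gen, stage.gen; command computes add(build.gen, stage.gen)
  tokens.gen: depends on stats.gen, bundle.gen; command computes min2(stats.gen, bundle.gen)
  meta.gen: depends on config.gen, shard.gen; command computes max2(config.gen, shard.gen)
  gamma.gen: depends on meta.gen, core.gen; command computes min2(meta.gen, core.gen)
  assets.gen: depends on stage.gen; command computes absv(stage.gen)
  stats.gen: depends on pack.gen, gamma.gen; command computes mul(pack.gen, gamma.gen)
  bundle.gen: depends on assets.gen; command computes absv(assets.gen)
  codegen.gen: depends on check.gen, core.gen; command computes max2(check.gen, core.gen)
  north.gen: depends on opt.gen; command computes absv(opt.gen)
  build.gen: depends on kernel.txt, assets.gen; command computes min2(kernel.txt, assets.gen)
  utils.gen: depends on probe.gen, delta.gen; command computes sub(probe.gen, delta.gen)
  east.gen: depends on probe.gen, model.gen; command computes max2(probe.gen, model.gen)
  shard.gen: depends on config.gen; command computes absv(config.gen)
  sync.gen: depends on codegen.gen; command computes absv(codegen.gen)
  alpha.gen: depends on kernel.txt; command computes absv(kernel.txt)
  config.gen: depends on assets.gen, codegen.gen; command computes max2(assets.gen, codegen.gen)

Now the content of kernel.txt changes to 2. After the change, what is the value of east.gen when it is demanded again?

Demanding east.gen again yields -2.
Note where the cutoff bites: south.gen is checked, finds nothing changed, and keeps its cache.

First demand of the output computes:
  stage.gen = neg(-5) = 5
  assets.gen = absv(5) = 5
  build.gen = min2(-5, 5) = -5
  check.gen = max2(-7, 5) = 5
  core.gen = add(-5, 5) = 0
  codegen.gen = max2(5, 0) = 5
  config.gen = max2(5, 5) = 5
  shard.gen = absv(5) = 5
  meta.gen = max2(5, 5) = 5
  gamma.gen = min2(5, 0) = 0
  south.gen = min2(0, -7) = -7
  model.gen = add(-7, -7) = -14
  sync.gen = absv(5) = 5
  pack.gen = max2(5, 5) = 5
  stats.gen = mul(5, 0) = 0
  probe.gen = add(5, 0) = 5
  east.gen = max2(5, -14) = 5

After the edit, cleaning proceeds:
  stage.gen: a read changed (kernel.txt -5->2) — executes, giving -2.
  assets.gen: a read changed (stage.gen 5->-2) — executes, giving 2.
  build.gen: a read changed (kernel.txt -5->2; assets.gen 5->2) — executes, giving 2.
  check.gen: a read changed (stage.gen 5->-2) — executes, giving -2.
  core.gen: a read changed (build.gen -5->2; stage.gen 5->-2) — executes, giving 0 — identical to its old value.
  codegen.gen: a read changed (check.gen 5->-2) — executes, giving 0.
  config.gen: a read changed (assets.gen 5->2; codegen.gen 5->0) — executes, giving 2.
  shard.gen: a read changed (config.gen 5->2) — executes, giving 2.
  meta.gen: a read changed (config.gen 5->2; shard.gen 5->2) — executes, giving 2.
  gamma.gen: a read changed (meta.gen 5->2) — executes, giving 0 — identical to its old value.
  south.gen: dirty, but its reads are unchanged (gamma.gen unchanged, link.txt unchanged); cached -7 stands.
  model.gen: dirty, but its reads are unchanged (south.gen unchanged, south.gen unchanged); cached -14 stands.
  sync.gen: a read changed (codegen.gen 5->0) — executes, giving 0.
  pack.gen: a read changed (stage.gen 5->-2; sync.gen 5->0) — executes, giving 0.
  stats.gen: a read changed (pack.gen 5->0) — executes, giving 0 — identical to its old value.
  probe.gen: a read changed (stage.gen 5->-2) — executes, giving -2.
  east.gen: a read changed (probe.gen 5->-2) — executes, giving -2.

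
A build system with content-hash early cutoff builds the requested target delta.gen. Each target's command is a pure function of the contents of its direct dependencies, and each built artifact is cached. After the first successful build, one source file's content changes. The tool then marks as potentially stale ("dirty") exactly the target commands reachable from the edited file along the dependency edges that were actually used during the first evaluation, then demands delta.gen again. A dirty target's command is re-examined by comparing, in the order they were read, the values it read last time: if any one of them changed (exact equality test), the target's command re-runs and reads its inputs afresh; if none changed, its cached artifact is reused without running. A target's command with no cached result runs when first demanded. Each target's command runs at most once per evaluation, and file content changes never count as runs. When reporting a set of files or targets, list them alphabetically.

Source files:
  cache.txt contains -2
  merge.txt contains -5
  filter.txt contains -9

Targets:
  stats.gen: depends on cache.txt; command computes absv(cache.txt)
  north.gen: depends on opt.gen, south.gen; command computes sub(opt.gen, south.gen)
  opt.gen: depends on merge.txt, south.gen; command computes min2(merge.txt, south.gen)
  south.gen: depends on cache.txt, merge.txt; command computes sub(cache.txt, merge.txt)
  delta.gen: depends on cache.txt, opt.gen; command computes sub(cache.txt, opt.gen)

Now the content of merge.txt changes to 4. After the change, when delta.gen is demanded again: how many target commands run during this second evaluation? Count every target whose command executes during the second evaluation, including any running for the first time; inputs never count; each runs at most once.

First evaluation (everything demanded from the output):
  south.gen = sub(-2, -5) = 3
  opt.gen = min2(-5, 3) = -5
  delta.gen = sub(-2, -5) = 3

Propagation after the edit:
  south.gen: runs — merge.txt -5->4; result -6.
  opt.gen: runs — merge.txt -5->4; south.gen 3->-6; result -6.
  delta.gen: runs — opt.gen -5->-6; result 4.

Target commands that run: delta.gen, opt.gen, south.gen — 3 in total.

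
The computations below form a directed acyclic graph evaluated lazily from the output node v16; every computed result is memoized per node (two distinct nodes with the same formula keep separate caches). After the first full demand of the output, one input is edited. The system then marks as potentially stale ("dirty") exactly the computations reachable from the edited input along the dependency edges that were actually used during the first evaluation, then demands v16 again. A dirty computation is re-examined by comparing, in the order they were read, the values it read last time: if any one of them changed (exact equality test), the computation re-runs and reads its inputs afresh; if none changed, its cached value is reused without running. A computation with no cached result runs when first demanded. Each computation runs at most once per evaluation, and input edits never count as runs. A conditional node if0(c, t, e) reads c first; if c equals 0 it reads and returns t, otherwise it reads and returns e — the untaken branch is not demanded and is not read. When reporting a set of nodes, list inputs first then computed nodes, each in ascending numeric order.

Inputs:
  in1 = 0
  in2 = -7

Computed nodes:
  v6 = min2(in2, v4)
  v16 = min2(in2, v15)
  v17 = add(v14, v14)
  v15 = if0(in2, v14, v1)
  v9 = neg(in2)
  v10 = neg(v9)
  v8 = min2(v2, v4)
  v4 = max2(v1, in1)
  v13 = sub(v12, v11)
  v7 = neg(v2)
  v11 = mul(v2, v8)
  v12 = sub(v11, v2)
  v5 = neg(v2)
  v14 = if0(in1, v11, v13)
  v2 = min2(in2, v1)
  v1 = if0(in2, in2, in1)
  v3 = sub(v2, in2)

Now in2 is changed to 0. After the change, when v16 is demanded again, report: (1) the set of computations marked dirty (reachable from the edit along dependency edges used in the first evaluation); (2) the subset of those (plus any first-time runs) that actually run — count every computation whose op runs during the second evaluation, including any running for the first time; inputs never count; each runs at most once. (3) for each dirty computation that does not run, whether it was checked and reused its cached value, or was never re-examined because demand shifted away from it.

First demand of the output computes:
  v1 = if0(in2=-7 -> else branch in1) = 0
  v15 = if0(in2=-7 -> else branch v1) = 0
  v16 = min2(-7, 0) = -7

After the edit, cleaning proceeds:
  v1: a read changed (in2 -7->0) — executes, giving 0 — identical to its old value.
  v2: had never run; runs now, result 0.
  v4: had never run; runs now, result 0.
  v8: had never run; runs now, result 0.
  v11: had never run; runs now, result 0.
  v14: had never run; runs now, result 0.
  v15: a read changed (in2 -7->0) — executes, giving 0 — identical to its old value.
  v16: a read changed (in2 -7->0) — executes, giving 0.

Note the branch switch — v2, v4, v8, v11, v14 had no cache and run now for the first time.

The edit dirties: v1, v15, v16.
8 computations run: v1, v2, v4, v8, v11, v14, v15, v16.
No dirty computation escaped a run.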